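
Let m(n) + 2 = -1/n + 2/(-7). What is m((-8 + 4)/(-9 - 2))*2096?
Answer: -73884/7 ≈ -10555.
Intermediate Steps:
m(n) = -16/7 - 1/n (m(n) = -2 + (-1/n + 2/(-7)) = -2 + (-1/n + 2*(-⅐)) = -2 + (-1/n - 2/7) = -2 + (-2/7 - 1/n) = -16/7 - 1/n)
m((-8 + 4)/(-9 - 2))*2096 = (-16/7 - 1/((-8 + 4)/(-9 - 2)))*2096 = (-16/7 - 1/((-4/(-11))))*2096 = (-16/7 - 1/((-4*(-1/11))))*2096 = (-16/7 - 1/4/11)*2096 = (-16/7 - 1*11/4)*2096 = (-16/7 - 11/4)*2096 = -141/28*2096 = -73884/7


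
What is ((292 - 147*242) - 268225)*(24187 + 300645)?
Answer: -98588785824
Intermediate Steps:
((292 - 147*242) - 268225)*(24187 + 300645) = ((292 - 35574) - 268225)*324832 = (-35282 - 268225)*324832 = -303507*324832 = -98588785824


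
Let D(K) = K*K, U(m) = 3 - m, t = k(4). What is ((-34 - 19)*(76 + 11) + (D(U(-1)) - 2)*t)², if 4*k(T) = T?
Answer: 21132409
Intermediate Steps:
k(T) = T/4
t = 1 (t = (¼)*4 = 1)
D(K) = K²
((-34 - 19)*(76 + 11) + (D(U(-1)) - 2)*t)² = ((-34 - 19)*(76 + 11) + ((3 - 1*(-1))² - 2)*1)² = (-53*87 + ((3 + 1)² - 2)*1)² = (-4611 + (4² - 2)*1)² = (-4611 + (16 - 2)*1)² = (-4611 + 14*1)² = (-4611 + 14)² = (-4597)² = 21132409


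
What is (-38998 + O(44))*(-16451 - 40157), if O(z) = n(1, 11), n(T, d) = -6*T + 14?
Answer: 2207145920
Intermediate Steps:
n(T, d) = 14 - 6*T
O(z) = 8 (O(z) = 14 - 6*1 = 14 - 6 = 8)
(-38998 + O(44))*(-16451 - 40157) = (-38998 + 8)*(-16451 - 40157) = -38990*(-56608) = 2207145920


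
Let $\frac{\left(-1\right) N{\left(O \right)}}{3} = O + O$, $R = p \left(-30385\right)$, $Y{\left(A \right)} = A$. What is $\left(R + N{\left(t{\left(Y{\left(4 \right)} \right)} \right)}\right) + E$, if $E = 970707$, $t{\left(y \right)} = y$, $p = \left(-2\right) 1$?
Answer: $1031453$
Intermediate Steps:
$p = -2$
$R = 60770$ ($R = \left(-2\right) \left(-30385\right) = 60770$)
$N{\left(O \right)} = - 6 O$ ($N{\left(O \right)} = - 3 \left(O + O\right) = - 3 \cdot 2 O = - 6 O$)
$\left(R + N{\left(t{\left(Y{\left(4 \right)} \right)} \right)}\right) + E = \left(60770 - 24\right) + 970707 = 60746 + 970707 = 1031453$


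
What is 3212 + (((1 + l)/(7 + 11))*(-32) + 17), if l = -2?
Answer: 29077/9 ≈ 3230.8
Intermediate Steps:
3212 + (((1 + l)/(7 + 11))*(-32) + 17) = 3212 + (((1 - 2)/(7 + 11))*(-32) + 17) = 3212 + (-1/18*(-32) + 17) = 3212 + (16/9 + 17) = 3212 + 169/9 = 29077/9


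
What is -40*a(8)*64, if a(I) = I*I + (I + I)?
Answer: -204800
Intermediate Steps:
a(I) = I**2 + 2*I
-40*a(8)*64 = -320*(2 + 8)*64 = -320*10*64 = -40*80*64 = -3200*64 = -204800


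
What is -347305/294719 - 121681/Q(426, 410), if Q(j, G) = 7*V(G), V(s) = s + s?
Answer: -5407890477/241669580 ≈ -22.377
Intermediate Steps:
V(s) = 2*s
Q(j, G) = 14*G (Q(j, G) = 7*(2*G) = 14*G)
-347305/294719 - 121681/Q(426, 410) = -347305/294719 - 121681/(14*410) = -347305*1/294719 - 121681/5740 = -347305/294719 - 121681*1/5740 = -347305/294719 - 17383/820 = -5407890477/241669580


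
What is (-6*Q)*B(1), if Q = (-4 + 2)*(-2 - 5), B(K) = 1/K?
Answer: -84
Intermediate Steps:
Q = 14 (Q = -2*(-7) = 14)
(-6*Q)*B(1) = -6*14/1 = -84*1 = -84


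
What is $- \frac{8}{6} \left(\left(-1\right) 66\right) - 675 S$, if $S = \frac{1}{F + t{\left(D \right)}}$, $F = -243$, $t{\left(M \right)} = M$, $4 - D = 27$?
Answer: $\frac{24083}{266} \approx 90.538$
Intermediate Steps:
$D = -23$ ($D = 4 - 27 = -23$)
$S = - \frac{1}{266}$ ($S = \frac{1}{-243 - 23} = \frac{1}{-266} = - \frac{1}{266} \approx -0.0037594$)
$- \frac{8}{6} \left(\left(-1\right) 66\right) - 675 S = - \frac{8}{6} \left(\left(-1\right) 66\right) - - \frac{675}{266} = \left(-8\right) \frac{1}{6} \left(-66\right) + \frac{675}{266} = \left(- \frac{4}{3}\right) \left(-66\right) + \frac{675}{266} = 88 + \frac{675}{266} = \frac{24083}{266}$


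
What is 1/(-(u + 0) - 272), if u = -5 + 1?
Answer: -1/268 ≈ -0.0037313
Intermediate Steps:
u = -4
1/(-(u + 0) - 272) = 1/(-(-4 + 0) - 272) = 1/(-1*(-4) - 272) = 1/(4 - 272) = 1/(-268) = -1/268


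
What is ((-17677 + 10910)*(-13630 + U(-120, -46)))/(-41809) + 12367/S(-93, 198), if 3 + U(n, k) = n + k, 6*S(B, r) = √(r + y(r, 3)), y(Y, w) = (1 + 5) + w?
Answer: -93377833/41809 + 24734*√23/23 ≈ 2924.0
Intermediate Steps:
y(Y, w) = 6 + w
S(B, r) = √(9 + r)/6 (S(B, r) = √(r + (6 + 3))/6 = √(r + 9)/6 = √(9 + r)/6)
U(n, k) = -3 + k + n (U(n, k) = -3 + (n + k) = -3 + (k + n) = -3 + k + n)
((-17677 + 10910)*(-13630 + U(-120, -46)))/(-41809) + 12367/S(-93, 198) = ((-17677 + 10910)*(-13630 + (-3 - 46 - 120)))/(-41809) + 12367/((√(9 + 198)/6)) = -6767*(-13630 - 169)*(-1/41809) + 12367/((√207/6)) = -6767*(-13799)*(-1/41809) + 12367/(((3*√23)/6)) = 93377833*(-1/41809) + 12367/((√23/2)) = -93377833/41809 + 12367*(2*√23/23) = -93377833/41809 + 24734*√23/23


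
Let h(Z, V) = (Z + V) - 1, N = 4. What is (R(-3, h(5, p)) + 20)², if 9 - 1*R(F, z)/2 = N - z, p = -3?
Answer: 1024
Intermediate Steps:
h(Z, V) = -1 + V + Z (h(Z, V) = (V + Z) - 1 = -1 + V + Z)
R(F, z) = 10 + 2*z (R(F, z) = 18 - 2*(4 - z) = 18 + (-8 + 2*z) = 10 + 2*z)
(R(-3, h(5, p)) + 20)² = ((10 + 2*(-1 - 3 + 5)) + 20)² = ((10 + 2*1) + 20)² = ((10 + 2) + 20)² = (12 + 20)² = 32² = 1024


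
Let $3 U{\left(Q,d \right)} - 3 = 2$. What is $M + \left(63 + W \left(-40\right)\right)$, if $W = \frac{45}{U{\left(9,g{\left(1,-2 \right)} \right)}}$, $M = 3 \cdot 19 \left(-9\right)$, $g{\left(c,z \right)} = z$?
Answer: $-1530$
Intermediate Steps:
$U{\left(Q,d \right)} = \frac{5}{3}$ ($U{\left(Q,d \right)} = 1 + \frac{1}{3} \cdot 2 = 1 + \frac{2}{3} = \frac{5}{3}$)
$M = -513$ ($M = 57 \left(-9\right) = -513$)
$W = 27$ ($W = \frac{45}{\frac{5}{3}} = 45 \cdot \frac{3}{5} = 27$)
$M + \left(63 + W \left(-40\right)\right) = -513 + \left(63 + 27 \left(-40\right)\right) = -513 + \left(63 - 1080\right) = -513 - 1017 = -1530$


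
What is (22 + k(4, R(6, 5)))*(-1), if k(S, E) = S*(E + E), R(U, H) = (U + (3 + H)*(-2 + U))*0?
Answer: -22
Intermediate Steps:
R(U, H) = 0 (R(U, H) = (U + (-2 + U)*(3 + H))*0 = 0)
k(S, E) = 2*E*S (k(S, E) = S*(2*E) = 2*E*S)
(22 + k(4, R(6, 5)))*(-1) = (22 + 2*0*4)*(-1) = (22 + 0)*(-1) = 22*(-1) = -22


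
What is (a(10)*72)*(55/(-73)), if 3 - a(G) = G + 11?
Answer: 71280/73 ≈ 976.44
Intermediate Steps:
a(G) = -8 - G (a(G) = 3 - (G + 11) = 3 - (11 + G) = 3 + (-11 - G) = -8 - G)
(a(10)*72)*(55/(-73)) = ((-8 - 1*10)*72)*(55/(-73)) = ((-8 - 10)*72)*(55*(-1/73)) = -18*72*(-55/73) = -1296*(-55/73) = 71280/73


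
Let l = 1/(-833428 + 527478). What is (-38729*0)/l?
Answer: 0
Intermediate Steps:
l = -1/305950 (l = 1/(-305950) = -1/305950 ≈ -3.2685e-6)
(-38729*0)/l = (-38729*0)/(-1/305950) = 0*(-305950) = 0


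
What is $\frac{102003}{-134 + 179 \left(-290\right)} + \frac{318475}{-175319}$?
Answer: $- \frac{11485925619}{3041434012} \approx -3.7765$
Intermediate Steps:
$\frac{102003}{-134 + 179 \left(-290\right)} + \frac{318475}{-175319} = \frac{102003}{-134 - 51910} + 318475 \left(- \frac{1}{175319}\right) = \frac{102003}{-52044} - \frac{318475}{175319} = 102003 \left(- \frac{1}{52044}\right) - \frac{318475}{175319} = - \frac{34001}{17348} - \frac{318475}{175319} = - \frac{11485925619}{3041434012}$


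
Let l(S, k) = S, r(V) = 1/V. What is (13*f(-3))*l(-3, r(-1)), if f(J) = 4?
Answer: -156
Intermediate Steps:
(13*f(-3))*l(-3, r(-1)) = (13*4)*(-3) = 52*(-3) = -156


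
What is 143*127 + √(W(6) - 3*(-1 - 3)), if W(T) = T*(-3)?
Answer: 18161 + I*√6 ≈ 18161.0 + 2.4495*I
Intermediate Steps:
W(T) = -3*T
143*127 + √(W(6) - 3*(-1 - 3)) = 143*127 + √(-3*6 - 3*(-1 - 3)) = 18161 + √(-18 - 3*(-4)) = 18161 + √(-18 + 12) = 18161 + √(-6) = 18161 + I*√6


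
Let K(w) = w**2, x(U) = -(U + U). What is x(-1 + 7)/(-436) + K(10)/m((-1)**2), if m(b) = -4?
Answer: -2722/109 ≈ -24.972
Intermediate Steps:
x(U) = -2*U
x(-1 + 7)/(-436) + K(10)/m((-1)**2) = -2*(-1 + 7)/(-436) + 10**2/(-4) = -2*6*(-1/436) + 100*(-1/4) = -12*(-1/436) - 25 = 3/109 - 25 = -2722/109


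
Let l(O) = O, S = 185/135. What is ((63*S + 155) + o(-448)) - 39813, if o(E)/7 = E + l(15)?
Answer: -127808/3 ≈ -42603.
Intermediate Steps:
S = 37/27 (S = 185*(1/135) = 37/27 ≈ 1.3704)
o(E) = 105 + 7*E (o(E) = 7*(E + 15) = 7*(15 + E) = 105 + 7*E)
((63*S + 155) + o(-448)) - 39813 = ((63*(37/27) + 155) + (105 + 7*(-448))) - 39813 = ((259/3 + 155) + (105 - 3136)) - 39813 = (724/3 - 3031) - 39813 = -8369/3 - 39813 = -127808/3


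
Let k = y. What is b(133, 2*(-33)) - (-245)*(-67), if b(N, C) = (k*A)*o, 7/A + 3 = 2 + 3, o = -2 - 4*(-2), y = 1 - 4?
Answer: -16478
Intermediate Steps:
y = -3
o = 6 (o = -2 + 8 = 6)
k = -3
A = 7/2 (A = 7/(-3 + (2 + 3)) = 7/(-3 + 5) = 7/2 ≈ 3.5000)
b(N, C) = -63 (b(N, C) = -3*7/2*6 = -21/2*6 = -63)
b(133, 2*(-33)) - (-245)*(-67) = -63 - (-245)*(-67) = -63 - 1*16415 = -63 - 16415 = -16478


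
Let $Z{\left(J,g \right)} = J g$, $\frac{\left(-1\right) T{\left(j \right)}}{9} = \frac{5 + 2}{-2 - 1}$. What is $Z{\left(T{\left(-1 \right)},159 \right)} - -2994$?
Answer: $6333$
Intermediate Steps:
$T{\left(j \right)} = 21$ ($T{\left(j \right)} = - 9 \frac{5 + 2}{-2 - 1} = - 9 \frac{7}{-3} = - 9 \cdot 7 \left(- \frac{1}{3}\right) = \left(-9\right) \left(- \frac{7}{3}\right) = 21$)
$Z{\left(T{\left(-1 \right)},159 \right)} - -2994 = 21 \cdot 159 - -2994 = 3339 + 2994 = 6333$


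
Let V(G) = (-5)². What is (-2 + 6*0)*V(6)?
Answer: -50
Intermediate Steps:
V(G) = 25
(-2 + 6*0)*V(6) = (-2 + 6*0)*25 = (-2 + 0)*25 = -2*25 = -50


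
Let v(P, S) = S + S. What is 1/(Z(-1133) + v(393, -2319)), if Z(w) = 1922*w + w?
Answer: -1/2183397 ≈ -4.5800e-7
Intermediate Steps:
Z(w) = 1923*w
v(P, S) = 2*S
1/(Z(-1133) + v(393, -2319)) = 1/(1923*(-1133) + 2*(-2319)) = 1/(-2178759 - 4638) = 1/(-2183397) = -1/2183397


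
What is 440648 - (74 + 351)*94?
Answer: 400698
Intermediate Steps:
440648 - (74 + 351)*94 = 440648 - 425*94 = 440648 - 1*39950 = 440648 - 39950 = 400698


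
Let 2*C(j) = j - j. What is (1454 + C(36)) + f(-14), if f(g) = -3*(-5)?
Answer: 1469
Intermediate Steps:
C(j) = 0 (C(j) = (j - j)/2 = (1/2)*0 = 0)
f(g) = 15
(1454 + C(36)) + f(-14) = (1454 + 0) + 15 = 1454 + 15 = 1469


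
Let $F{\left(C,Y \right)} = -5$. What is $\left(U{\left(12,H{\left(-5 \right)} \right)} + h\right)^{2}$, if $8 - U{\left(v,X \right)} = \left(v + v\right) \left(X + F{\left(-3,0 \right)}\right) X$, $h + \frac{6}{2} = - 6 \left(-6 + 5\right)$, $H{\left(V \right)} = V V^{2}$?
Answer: $152091420121$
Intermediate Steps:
$H{\left(V \right)} = V^{3}$
$h = 3$ ($h = -3 - 6 \left(-6 + 5\right) = -3 - -6 = -3 + 6 = 3$)
$U{\left(v,X \right)} = 8 - 2 X v \left(-5 + X\right)$ ($U{\left(v,X \right)} = 8 - \left(v + v\right) \left(X - 5\right) X = 8 - 2 v \left(-5 + X\right) X = 8 - 2 X v \left(-5 + X\right)$)
$\left(U{\left(12,H{\left(-5 \right)} \right)} + h\right)^{2} = \left(\left(8 - 24 \left(\left(-5\right)^{3}\right)^{2} + 10 \left(-5\right)^{3} \cdot 12\right) + 3\right)^{2} = \left(\left(8 - 24 \left(-125\right)^{2} + 10 \left(-125\right) 12\right) + 3\right)^{2} = \left(\left(8 - 24 \cdot 15625 - 15000\right) + 3\right)^{2} = \left(\left(8 - 375000 - 15000\right) + 3\right)^{2} = \left(-389992 + 3\right)^{2} = \left(-389989\right)^{2} = 152091420121$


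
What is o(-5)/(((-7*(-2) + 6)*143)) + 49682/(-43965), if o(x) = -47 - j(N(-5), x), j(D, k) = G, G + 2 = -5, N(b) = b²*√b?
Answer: -7192456/6286995 ≈ -1.1440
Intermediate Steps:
N(b) = b^(5/2)
G = -7 (G = -2 - 5 = -7)
j(D, k) = -7
o(x) = -40 (o(x) = -47 - 1*(-7) = -47 + 7 = -40)
o(-5)/(((-7*(-2) + 6)*143)) + 49682/(-43965) = -40*1/(143*(-7*(-2) + 6)) + 49682/(-43965) = -40*1/(143*(14 + 6)) + 49682*(-1/43965) = -40/(20*143) - 49682/43965 = -40/2860 - 49682/43965 = -40*1/2860 - 49682/43965 = -2/143 - 49682/43965 = -7192456/6286995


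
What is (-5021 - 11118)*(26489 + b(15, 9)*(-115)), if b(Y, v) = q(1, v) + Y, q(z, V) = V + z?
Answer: -381106346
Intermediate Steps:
b(Y, v) = 1 + Y + v (b(Y, v) = (v + 1) + Y = (1 + v) + Y = 1 + Y + v)
(-5021 - 11118)*(26489 + b(15, 9)*(-115)) = (-5021 - 11118)*(26489 + (1 + 15 + 9)*(-115)) = -16139*(26489 + 25*(-115)) = -16139*(26489 - 2875) = -16139*23614 = -381106346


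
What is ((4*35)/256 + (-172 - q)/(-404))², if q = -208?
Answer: 8755681/41783296 ≈ 0.20955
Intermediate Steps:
((4*35)/256 + (-172 - q)/(-404))² = ((4*35)/256 + (-172 - 1*(-208))/(-404))² = (140*(1/256) + (-172 + 208)*(-1/404))² = (35/64 + 36*(-1/404))² = (35/64 - 9/101)² = (2959/6464)² = 8755681/41783296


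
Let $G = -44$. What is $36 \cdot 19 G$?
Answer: $-30096$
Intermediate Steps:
$36 \cdot 19 G = 36 \cdot 19 \left(-44\right) = 684 \left(-44\right) = -30096$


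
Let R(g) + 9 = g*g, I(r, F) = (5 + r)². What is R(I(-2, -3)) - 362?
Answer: -290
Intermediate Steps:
R(g) = -9 + g² (R(g) = -9 + g*g = -9 + g²)
R(I(-2, -3)) - 362 = (-9 + ((5 - 2)²)²) - 362 = (-9 + (3²)²) - 362 = (-9 + 9²) - 362 = (-9 + 81) - 362 = 72 - 362 = -290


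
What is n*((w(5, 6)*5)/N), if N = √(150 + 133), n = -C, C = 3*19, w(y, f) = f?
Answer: -1710*√283/283 ≈ -101.65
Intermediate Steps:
C = 57
n = -57 (n = -1*57 = -57)
N = √283 ≈ 16.823
n*((w(5, 6)*5)/N) = -57*6*5/(√283) = -1710*√283/283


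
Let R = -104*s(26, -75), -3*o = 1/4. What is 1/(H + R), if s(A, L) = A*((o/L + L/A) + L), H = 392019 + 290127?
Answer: 225/200867174 ≈ 1.1201e-6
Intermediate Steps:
o = -1/12 (o = -1/3/4 = -1/3*1/4 = -1/12 ≈ -0.083333)
H = 682146
s(A, L) = A*(L - 1/(12*L) + L/A) (s(A, L) = A*((-1/(12*L) + L/A) + L) = A*(L - 1/(12*L) + L/A))
R = 47384324/225 (R = -104*(-75 + 26*(-75) - 1/12*26/(-75)) = -104*(-75 - 1950 - 1/12*26*(-1/75)) = -104*(-75 - 1950 + 13/450) = -104*(-911237/450) = 47384324/225 ≈ 2.1060e+5)
1/(H + R) = 1/(682146 + 47384324/225) = 1/(200867174/225) = 225/200867174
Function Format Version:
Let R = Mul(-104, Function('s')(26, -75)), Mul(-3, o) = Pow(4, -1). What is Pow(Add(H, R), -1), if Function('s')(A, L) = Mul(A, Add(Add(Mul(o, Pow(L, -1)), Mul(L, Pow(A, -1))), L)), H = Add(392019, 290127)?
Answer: Rational(225, 200867174) ≈ 1.1201e-6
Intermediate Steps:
o = Rational(-1, 12) (o = Mul(Rational(-1, 3), Pow(4, -1)) = Mul(Rational(-1, 3), Rational(1, 4)) = Rational(-1, 12) ≈ -0.083333)
H = 682146
Function('s')(A, L) = Mul(A, Add(L, Mul(Rational(-1, 12), Pow(L, -1)), Mul(L, Pow(A, -1)))) (Function('s')(A, L) = Mul(A, Add(Add(Mul(Rational(-1, 12), Pow(L, -1)), Mul(L, Pow(A, -1))), L)) = Mul(A, Add(L, Mul(Rational(-1, 12), Pow(L, -1)), Mul(L, Pow(A, -1)))))
R = Rational(47384324, 225) (R = Mul(-104, Add(-75, Mul(26, -75), Mul(Rational(-1, 12), 26, Pow(-75, -1)))) = Mul(-104, Add(-75, -1950, Mul(Rational(-1, 12), 26, Rational(-1, 75)))) = Mul(-104, Add(-75, -1950, Rational(13, 450))) = Mul(-104, Rational(-911237, 450)) = Rational(47384324, 225) ≈ 2.1060e+5)
Pow(Add(H, R), -1) = Pow(Add(682146, Rational(47384324, 225)), -1) = Pow(Rational(200867174, 225), -1) = Rational(225, 200867174)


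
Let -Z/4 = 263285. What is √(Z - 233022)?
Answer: I*√1286162 ≈ 1134.1*I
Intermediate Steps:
Z = -1053140 (Z = -4*263285 = -1053140)
√(Z - 233022) = √(-1053140 - 233022) = √(-1286162) = I*√1286162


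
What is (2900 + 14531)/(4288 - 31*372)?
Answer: -17431/7244 ≈ -2.4063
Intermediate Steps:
(2900 + 14531)/(4288 - 31*372) = 17431/(4288 - 11532) = 17431/(-7244) = 17431*(-1/7244) = -17431/7244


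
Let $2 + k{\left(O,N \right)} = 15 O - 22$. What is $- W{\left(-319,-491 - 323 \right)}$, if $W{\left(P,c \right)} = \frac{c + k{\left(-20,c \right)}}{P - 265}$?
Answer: $- \frac{569}{292} \approx -1.9486$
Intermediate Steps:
$k{\left(O,N \right)} = -24 + 15 O$ ($k{\left(O,N \right)} = -2 + \left(15 O - 22\right) = -2 + \left(-22 + 15 O\right) = -24 + 15 O$)
$W{\left(P,c \right)} = \frac{-324 + c}{-265 + P}$ ($W{\left(P,c \right)} = \frac{c + \left(-24 + 15 \left(-20\right)\right)}{P - 265} = \frac{c - 324}{-265 + P} = \frac{-324 + c}{-265 + P}$)
$- W{\left(-319,-491 - 323 \right)} = - \frac{-324 - 814}{-265 - 319} = - \frac{-324 - 814}{-584} = - \frac{\left(-1\right) \left(-1138\right)}{584} = \left(-1\right) \frac{569}{292} = - \frac{569}{292}$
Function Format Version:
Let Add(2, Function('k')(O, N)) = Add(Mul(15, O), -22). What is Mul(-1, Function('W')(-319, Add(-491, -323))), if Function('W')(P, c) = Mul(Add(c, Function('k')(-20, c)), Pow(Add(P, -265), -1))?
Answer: Rational(-569, 292) ≈ -1.9486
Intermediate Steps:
Function('k')(O, N) = Add(-24, Mul(15, O)) (Function('k')(O, N) = Add(-2, Add(Mul(15, O), -22)) = Add(-2, Add(-22, Mul(15, O))) = Add(-24, Mul(15, O)))
Function('W')(P, c) = Mul(Pow(Add(-265, P), -1), Add(-324, c)) (Function('W')(P, c) = Mul(Add(c, Add(-24, Mul(15, -20))), Pow(Add(P, -265), -1)) = Mul(Add(c, Add(-24, -300)), Pow(Add(-265, P), -1)) = Mul(Add(c, -324), Pow(Add(-265, P), -1)) = Mul(Add(-324, c), Pow(Add(-265, P), -1)) = Mul(Pow(Add(-265, P), -1), Add(-324, c)))
Mul(-1, Function('W')(-319, Add(-491, -323))) = Mul(-1, Mul(Pow(Add(-265, -319), -1), Add(-324, Add(-491, -323)))) = Mul(-1, Mul(Pow(-584, -1), Add(-324, -814))) = Mul(-1, Mul(Rational(-1, 584), -1138)) = Mul(-1, Rational(569, 292)) = Rational(-569, 292)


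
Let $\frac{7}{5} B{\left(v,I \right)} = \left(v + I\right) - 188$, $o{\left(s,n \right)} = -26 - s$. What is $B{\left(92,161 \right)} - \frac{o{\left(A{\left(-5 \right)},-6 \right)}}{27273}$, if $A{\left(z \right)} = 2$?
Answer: $\frac{8863921}{190911} \approx 46.43$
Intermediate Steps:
$B{\left(v,I \right)} = - \frac{940}{7} + \frac{5 I}{7} + \frac{5 v}{7}$ ($B{\left(v,I \right)} = \frac{5 \left(\left(v + I\right) - 188\right)}{7} = \frac{5 \left(\left(I + v\right) - 188\right)}{7} = \frac{5 \left(-188 + I + v\right)}{7} = - \frac{940}{7} + \frac{5 I}{7} + \frac{5 v}{7}$)
$B{\left(92,161 \right)} - \frac{o{\left(A{\left(-5 \right)},-6 \right)}}{27273} = \left(- \frac{940}{7} + \frac{5}{7} \cdot 161 + \frac{5}{7} \cdot 92\right) - \frac{-26 - 2}{27273} = \left(- \frac{940}{7} + 115 + \frac{460}{7}\right) - \left(-26 - 2\right) \frac{1}{27273} = \frac{325}{7} - \left(-28\right) \frac{1}{27273} = \frac{325}{7} - - \frac{28}{27273} = \frac{325}{7} + \frac{28}{27273} = \frac{8863921}{190911}$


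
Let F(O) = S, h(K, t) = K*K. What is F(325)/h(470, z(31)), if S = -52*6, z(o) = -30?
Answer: -78/55225 ≈ -0.0014124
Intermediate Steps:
S = -312
h(K, t) = K²
F(O) = -312
F(325)/h(470, z(31)) = -312/(470²) = -312/220900 = -312*1/220900 = -78/55225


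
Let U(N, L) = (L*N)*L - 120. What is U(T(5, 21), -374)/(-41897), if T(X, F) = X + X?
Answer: -1398640/41897 ≈ -33.383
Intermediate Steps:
T(X, F) = 2*X
U(N, L) = -120 + N*L**2 (U(N, L) = N*L**2 - 120 = -120 + N*L**2)
U(T(5, 21), -374)/(-41897) = (-120 + (2*5)*(-374)**2)/(-41897) = (-120 + 10*139876)*(-1/41897) = (-120 + 1398760)*(-1/41897) = 1398640*(-1/41897) = -1398640/41897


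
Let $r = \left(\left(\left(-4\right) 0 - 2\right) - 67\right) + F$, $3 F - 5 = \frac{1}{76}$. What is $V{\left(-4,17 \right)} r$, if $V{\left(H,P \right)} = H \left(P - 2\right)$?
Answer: $\frac{76755}{19} \approx 4039.7$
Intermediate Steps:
$V{\left(H,P \right)} = H \left(-2 + P\right)$
$F = \frac{127}{76}$ ($F = \frac{5}{3} + \frac{1}{3 \cdot 76} = \frac{5}{3} + \frac{1}{3} \cdot \frac{1}{76} = \frac{5}{3} + \frac{1}{228} = \frac{127}{76} \approx 1.6711$)
$r = - \frac{5117}{76}$ ($r = \left(\left(\left(-4\right) 0 - 2\right) - 67\right) + \frac{127}{76} = \left(\left(0 - 2\right) - 67\right) + \frac{127}{76} = \left(-2 - 67\right) + \frac{127}{76} = -69 + \frac{127}{76} = - \frac{5117}{76} \approx -67.329$)
$V{\left(-4,17 \right)} r = - 4 \left(-2 + 17\right) \left(- \frac{5117}{76}\right) = \left(-4\right) 15 \left(- \frac{5117}{76}\right) = \left(-60\right) \left(- \frac{5117}{76}\right) = \frac{76755}{19}$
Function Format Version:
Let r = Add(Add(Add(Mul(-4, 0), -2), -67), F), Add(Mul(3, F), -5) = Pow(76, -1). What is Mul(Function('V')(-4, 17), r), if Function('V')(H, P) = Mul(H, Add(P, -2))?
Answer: Rational(76755, 19) ≈ 4039.7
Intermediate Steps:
Function('V')(H, P) = Mul(H, Add(-2, P))
F = Rational(127, 76) (F = Add(Rational(5, 3), Mul(Rational(1, 3), Pow(76, -1))) = Add(Rational(5, 3), Mul(Rational(1, 3), Rational(1, 76))) = Add(Rational(5, 3), Rational(1, 228)) = Rational(127, 76) ≈ 1.6711)
r = Rational(-5117, 76) (r = Add(Add(Add(Mul(-4, 0), -2), -67), Rational(127, 76)) = Add(Add(Add(0, -2), -67), Rational(127, 76)) = Add(Add(-2, -67), Rational(127, 76)) = Add(-69, Rational(127, 76)) = Rational(-5117, 76) ≈ -67.329)
Mul(Function('V')(-4, 17), r) = Mul(Mul(-4, Add(-2, 17)), Rational(-5117, 76)) = Mul(Mul(-4, 15), Rational(-5117, 76)) = Mul(-60, Rational(-5117, 76)) = Rational(76755, 19)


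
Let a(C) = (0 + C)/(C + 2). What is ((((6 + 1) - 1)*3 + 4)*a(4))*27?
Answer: 396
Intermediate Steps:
a(C) = C/(2 + C)
((((6 + 1) - 1)*3 + 4)*a(4))*27 = ((((6 + 1) - 1)*3 + 4)*(4/(2 + 4)))*27 = (((7 - 1)*3 + 4)*(4/6))*27 = ((6*3 + 4)*(4*(1/6)))*27 = ((18 + 4)*(2/3))*27 = (22*(2/3))*27 = (44/3)*27 = 396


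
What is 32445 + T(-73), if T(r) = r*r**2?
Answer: -356572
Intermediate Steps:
T(r) = r**3
32445 + T(-73) = 32445 + (-73)**3 = 32445 - 389017 = -356572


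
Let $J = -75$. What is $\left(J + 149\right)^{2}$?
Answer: $5476$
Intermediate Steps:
$\left(J + 149\right)^{2} = \left(-75 + 149\right)^{2} = 74^{2} = 5476$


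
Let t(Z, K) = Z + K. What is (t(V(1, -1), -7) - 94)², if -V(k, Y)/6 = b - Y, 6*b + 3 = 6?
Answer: 12100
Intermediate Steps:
b = ½ (b = -½ + (⅙)*6 = -½ + 1 = ½ ≈ 0.50000)
V(k, Y) = -3 + 6*Y (V(k, Y) = -6*(½ - Y) = -3 + 6*Y)
t(Z, K) = K + Z
(t(V(1, -1), -7) - 94)² = ((-7 + (-3 + 6*(-1))) - 94)² = ((-7 + (-3 - 6)) - 94)² = ((-7 - 9) - 94)² = (-16 - 94)² = (-110)² = 12100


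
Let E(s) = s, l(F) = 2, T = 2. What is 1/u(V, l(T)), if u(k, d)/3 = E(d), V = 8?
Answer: ⅙ ≈ 0.16667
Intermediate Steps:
u(k, d) = 3*d
1/u(V, l(T)) = 1/(3*2) = 1/6 = ⅙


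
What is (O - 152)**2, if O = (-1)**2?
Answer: 22801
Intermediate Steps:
O = 1
(O - 152)**2 = (1 - 152)**2 = (-151)**2 = 22801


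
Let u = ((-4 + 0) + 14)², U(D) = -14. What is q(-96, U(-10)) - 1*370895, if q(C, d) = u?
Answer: -370795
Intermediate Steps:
u = 100 (u = (-4 + 14)² = 10² = 100)
q(C, d) = 100
q(-96, U(-10)) - 1*370895 = 100 - 1*370895 = 100 - 370895 = -370795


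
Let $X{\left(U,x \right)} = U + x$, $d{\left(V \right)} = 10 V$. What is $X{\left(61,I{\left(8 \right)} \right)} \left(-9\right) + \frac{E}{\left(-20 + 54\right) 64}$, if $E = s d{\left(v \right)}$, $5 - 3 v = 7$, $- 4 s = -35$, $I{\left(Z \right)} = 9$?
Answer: $- \frac{4112815}{6528} \approx -630.03$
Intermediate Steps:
$s = \frac{35}{4}$ ($s = \left(- \frac{1}{4}\right) \left(-35\right) = \frac{35}{4} \approx 8.75$)
$v = - \frac{2}{3}$ ($v = \frac{5}{3} - \frac{7}{3} = - \frac{2}{3} \approx -0.66667$)
$E = - \frac{175}{3}$ ($E = \frac{35 \cdot 10 \left(- \frac{2}{3}\right)}{4} = \frac{35}{4} \left(- \frac{20}{3}\right) = - \frac{175}{3} \approx -58.333$)
$X{\left(61,I{\left(8 \right)} \right)} \left(-9\right) + \frac{E}{\left(-20 + 54\right) 64} = \left(61 + 9\right) \left(-9\right) - \frac{175}{3 \left(-20 + 54\right) 64} = 70 \left(-9\right) - \frac{175}{3 \cdot 34 \cdot 64} = -630 - \frac{175}{3 \cdot 2176} = -630 - \frac{175}{6528} = - \frac{4112815}{6528}$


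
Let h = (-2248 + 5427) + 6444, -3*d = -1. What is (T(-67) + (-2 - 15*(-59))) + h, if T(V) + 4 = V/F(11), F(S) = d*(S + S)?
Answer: 230843/22 ≈ 10493.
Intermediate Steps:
d = ⅓ (d = -⅓*(-1) = ⅓ ≈ 0.33333)
F(S) = 2*S/3 (F(S) = (S + S)/3 = (2*S)/3 = 2*S/3)
h = 9623 (h = 3179 + 6444 = 9623)
T(V) = -4 + 3*V/22 (T(V) = -4 + V/(((⅔)*11)) = -4 + V/(22/3) = -4 + V*(3/22) = -4 + 3*V/22)
(T(-67) + (-2 - 15*(-59))) + h = ((-4 + (3/22)*(-67)) + (-2 - 15*(-59))) + 9623 = ((-4 - 201/22) + (-2 + 885)) + 9623 = (-289/22 + 883) + 9623 = 19137/22 + 9623 = 230843/22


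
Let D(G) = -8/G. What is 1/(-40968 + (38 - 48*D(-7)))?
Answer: -7/286894 ≈ -2.4399e-5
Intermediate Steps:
1/(-40968 + (38 - 48*D(-7))) = 1/(-40968 + (38 - (-384)/(-7))) = 1/(-40968 + (38 - (-384)*(-1)/7)) = 1/(-40968 + (38 - 48*8/7)) = 1/(-40968 + (38 - 384/7)) = 1/(-40968 - 118/7) = 1/(-286894/7) = -7/286894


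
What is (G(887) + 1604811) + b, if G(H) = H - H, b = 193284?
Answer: 1798095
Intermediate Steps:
G(H) = 0
(G(887) + 1604811) + b = (0 + 1604811) + 193284 = 1604811 + 193284 = 1798095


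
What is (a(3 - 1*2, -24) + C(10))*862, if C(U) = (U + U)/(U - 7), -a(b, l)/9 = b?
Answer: -6034/3 ≈ -2011.3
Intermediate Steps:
a(b, l) = -9*b
C(U) = 2*U/(-7 + U) (C(U) = (2*U)/(-7 + U) = 2*U/(-7 + U))
(a(3 - 1*2, -24) + C(10))*862 = (-9*(3 - 1*2) + 2*10/(-7 + 10))*862 = (-9*(3 - 2) + 2*10/3)*862 = (-9*1 + 2*10*(⅓))*862 = (-9 + 20/3)*862 = -7/3*862 = -6034/3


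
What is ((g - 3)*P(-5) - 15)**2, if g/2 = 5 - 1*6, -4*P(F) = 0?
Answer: 225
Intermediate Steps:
P(F) = 0 (P(F) = -1/4*0 = 0)
g = -2 (g = 2*(5 - 1*6) = 2*(5 - 6) = 2*(-1) = -2)
((g - 3)*P(-5) - 15)**2 = ((-2 - 3)*0 - 15)**2 = (-5*0 - 15)**2 = (0 - 15)**2 = (-15)**2 = 225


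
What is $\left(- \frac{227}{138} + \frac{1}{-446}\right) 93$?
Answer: $- \frac{785695}{5129} \approx -153.19$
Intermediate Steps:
$\left(- \frac{227}{138} + \frac{1}{-446}\right) 93 = \left(\left(-227\right) \frac{1}{138} - \frac{1}{446}\right) 93 = \left(- \frac{227}{138} - \frac{1}{446}\right) 93 = \left(- \frac{25345}{15387}\right) 93 = - \frac{785695}{5129}$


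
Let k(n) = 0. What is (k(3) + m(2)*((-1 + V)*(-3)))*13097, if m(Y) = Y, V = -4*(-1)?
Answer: -235746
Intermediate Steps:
V = 4
(k(3) + m(2)*((-1 + V)*(-3)))*13097 = (0 + 2*((-1 + 4)*(-3)))*13097 = (0 + 2*(3*(-3)))*13097 = (0 + 2*(-9))*13097 = (0 - 18)*13097 = -18*13097 = -235746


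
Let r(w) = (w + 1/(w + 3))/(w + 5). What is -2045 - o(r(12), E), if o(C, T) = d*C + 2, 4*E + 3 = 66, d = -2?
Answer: -521623/255 ≈ -2045.6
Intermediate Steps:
r(w) = (w + 1/(3 + w))/(5 + w)
E = 63/4 (E = -3/4 + (1/4)*66 = -3/4 + 33/2 = 63/4 ≈ 15.750)
o(C, T) = 2 - 2*C (o(C, T) = -2*C + 2 = 2 - 2*C)
-2045 - o(r(12), E) = -2045 - (2 - 2*(1 + 12**2 + 3*12)/(15 + 12**2 + 8*12)) = -2045 - (2 - 2*(1 + 144 + 36)/(15 + 144 + 96)) = -2045 - (2 - 2*181/255) = -2045 - (2 - 362/255) = -2045 - 1*148/255 = -2045 - 148/255 = -521623/255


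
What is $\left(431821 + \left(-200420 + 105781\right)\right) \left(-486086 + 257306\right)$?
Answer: $-77140497960$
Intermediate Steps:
$\left(431821 + \left(-200420 + 105781\right)\right) \left(-486086 + 257306\right) = \left(431821 - 94639\right) \left(-228780\right) = 337182 \left(-228780\right) = -77140497960$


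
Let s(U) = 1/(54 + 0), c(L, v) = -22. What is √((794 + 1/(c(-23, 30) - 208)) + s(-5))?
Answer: √850567830/1035 ≈ 28.178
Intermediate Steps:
s(U) = 1/54
√((794 + 1/(c(-23, 30) - 208)) + s(-5)) = √((794 + 1/(-22 - 208)) + 1/54) = √((794 + 1/(-230)) + 1/54) = √((794 - 1/230) + 1/54) = √(182619/230 + 1/54) = √(2465414/3105) = √850567830/1035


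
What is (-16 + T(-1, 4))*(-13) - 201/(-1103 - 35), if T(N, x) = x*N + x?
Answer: 236905/1138 ≈ 208.18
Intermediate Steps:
T(N, x) = x + N*x (T(N, x) = N*x + x = x + N*x)
(-16 + T(-1, 4))*(-13) - 201/(-1103 - 35) = (-16 + 4*(1 - 1))*(-13) - 201/(-1103 - 35) = (-16 + 4*0)*(-13) - 201/(-1138) = (-16 + 0)*(-13) - 1/1138*(-201) = -16*(-13) + 201/1138 = 208 + 201/1138 = 236905/1138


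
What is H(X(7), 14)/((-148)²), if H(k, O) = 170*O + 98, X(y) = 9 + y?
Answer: 1239/10952 ≈ 0.11313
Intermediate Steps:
H(k, O) = 98 + 170*O
H(X(7), 14)/((-148)²) = (98 + 170*14)/((-148)²) = (98 + 2380)/21904 = 2478*(1/21904) = 1239/10952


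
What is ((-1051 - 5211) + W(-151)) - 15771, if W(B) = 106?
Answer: -21927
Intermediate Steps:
((-1051 - 5211) + W(-151)) - 15771 = ((-1051 - 5211) + 106) - 15771 = (-6262 + 106) - 15771 = -6156 - 15771 = -21927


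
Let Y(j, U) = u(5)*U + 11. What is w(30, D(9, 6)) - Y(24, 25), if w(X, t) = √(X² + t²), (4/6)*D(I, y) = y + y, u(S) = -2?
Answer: 39 + 6*√34 ≈ 73.986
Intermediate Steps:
D(I, y) = 3*y (D(I, y) = 3*(y + y)/2 = 3*(2*y)/2 = 3*y)
Y(j, U) = 11 - 2*U (Y(j, U) = -2*U + 11 = 11 - 2*U)
w(30, D(9, 6)) - Y(24, 25) = √(30² + (3*6)²) - (11 - 2*25) = √(900 + 18²) - (11 - 50) = √(900 + 324) - 1*(-39) = √1224 + 39 = 6*√34 + 39 = 39 + 6*√34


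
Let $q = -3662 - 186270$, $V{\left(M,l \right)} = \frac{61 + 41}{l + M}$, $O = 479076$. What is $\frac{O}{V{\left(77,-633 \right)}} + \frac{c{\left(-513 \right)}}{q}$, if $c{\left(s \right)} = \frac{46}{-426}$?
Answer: $- \frac{1795997388577625}{687743772} \approx -2.6114 \cdot 10^{6}$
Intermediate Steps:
$V{\left(M,l \right)} = \frac{102}{M + l}$
$q = -189932$ ($q = -3662 - 186270 = -189932$)
$c{\left(s \right)} = - \frac{23}{213}$ ($c{\left(s \right)} = 46 \left(- \frac{1}{426}\right) = - \frac{23}{213}$)
$\frac{O}{V{\left(77,-633 \right)}} + \frac{c{\left(-513 \right)}}{q} = \frac{479076}{102 \frac{1}{77 - 633}} - \frac{23}{213 \left(-189932\right)} = \frac{479076}{102 \frac{1}{-556}} - - \frac{23}{40455516} = \frac{479076}{102 \left(- \frac{1}{556}\right)} + \frac{23}{40455516} = \frac{479076}{- \frac{51}{278}} + \frac{23}{40455516} = 479076 \left(- \frac{278}{51}\right) + \frac{23}{40455516} = - \frac{44394376}{17} + \frac{23}{40455516} = - \frac{1795997388577625}{687743772}$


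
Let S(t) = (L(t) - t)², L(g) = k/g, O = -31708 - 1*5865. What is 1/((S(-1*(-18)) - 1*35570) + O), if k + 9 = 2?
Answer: -324/23588771 ≈ -1.3735e-5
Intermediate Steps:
k = -7 (k = -9 + 2 = -7)
O = -37573 (O = -31708 - 5865 = -37573)
L(g) = -7/g
S(t) = (-t - 7/t)² (S(t) = (-7/t - t)² = (-t - 7/t)²)
1/((S(-1*(-18)) - 1*35570) + O) = 1/(((7 + (-1*(-18))²)²/(-1*(-18))² - 1*35570) - 37573) = 1/(((7 + 18²)²/18² - 35570) - 37573) = 1/(((7 + 324)²/324 - 35570) - 37573) = 1/(((1/324)*331² - 35570) - 37573) = 1/(((1/324)*109561 - 35570) - 37573) = 1/((109561/324 - 35570) - 37573) = 1/(-11415119/324 - 37573) = 1/(-23588771/324) = -324/23588771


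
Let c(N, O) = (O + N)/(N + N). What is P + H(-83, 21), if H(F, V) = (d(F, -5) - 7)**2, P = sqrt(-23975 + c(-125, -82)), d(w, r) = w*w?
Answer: 47361924 + I*sqrt(59935430)/50 ≈ 4.7362e+7 + 154.84*I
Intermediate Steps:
c(N, O) = (N + O)/(2*N) (c(N, O) = (N + O)/((2*N)) = (N + O)*(1/(2*N)) = (N + O)/(2*N))
d(w, r) = w**2
P = I*sqrt(59935430)/50 (P = sqrt(-23975 + (1/2)*(-125 - 82)/(-125)) = sqrt(-23975 + (1/2)*(-1/125)*(-207)) = sqrt(-23975 + 207/250) = sqrt(-5993543/250) = I*sqrt(59935430)/50 ≈ 154.84*I)
H(F, V) = (-7 + F**2)**2 (H(F, V) = (F**2 - 7)**2 = (-7 + F**2)**2)
P + H(-83, 21) = I*sqrt(59935430)/50 + (-7 + (-83)**2)**2 = I*sqrt(59935430)/50 + (-7 + 6889)**2 = I*sqrt(59935430)/50 + 6882**2 = I*sqrt(59935430)/50 + 47361924 = 47361924 + I*sqrt(59935430)/50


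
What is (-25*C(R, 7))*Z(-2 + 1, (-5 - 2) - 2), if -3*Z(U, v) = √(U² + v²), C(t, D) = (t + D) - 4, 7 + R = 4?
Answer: 0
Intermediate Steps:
R = -3 (R = -7 + 4 = -3)
C(t, D) = -4 + D + t (C(t, D) = (D + t) - 4 = -4 + D + t)
Z(U, v) = -√(U² + v²)/3
(-25*C(R, 7))*Z(-2 + 1, (-5 - 2) - 2) = (-25*(-4 + 7 - 3))*(-√((-2 + 1)² + ((-5 - 2) - 2)²)/3) = (-25*0)*(-√((-1)² + (-7 - 2)²)/3) = 0*(-√(1 + (-9)²)/3) = 0*(-√(1 + 81)/3) = 0*(-√82/3) = 0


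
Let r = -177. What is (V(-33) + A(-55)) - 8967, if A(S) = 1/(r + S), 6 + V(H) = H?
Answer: -2089393/232 ≈ -9006.0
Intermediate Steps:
V(H) = -6 + H
A(S) = 1/(-177 + S)
(V(-33) + A(-55)) - 8967 = ((-6 - 33) + 1/(-177 - 55)) - 8967 = (-39 + 1/(-232)) - 8967 = (-39 - 1/232) - 8967 = -9049/232 - 8967 = -2089393/232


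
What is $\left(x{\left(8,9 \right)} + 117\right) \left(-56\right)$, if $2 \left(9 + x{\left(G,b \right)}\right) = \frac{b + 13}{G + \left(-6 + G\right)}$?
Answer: $- \frac{30548}{5} \approx -6109.6$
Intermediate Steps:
$x{\left(G,b \right)} = -9 + \frac{13 + b}{2 \left(-6 + 2 G\right)}$ ($x{\left(G,b \right)} = -9 + \frac{\left(b + 13\right) \frac{1}{G + \left(-6 + G\right)}}{2} = -9 + \frac{\left(13 + b\right) \frac{1}{-6 + 2 G}}{2} = -9 + \frac{\frac{1}{-6 + 2 G} \left(13 + b\right)}{2} = -9 + \frac{13 + b}{2 \left(-6 + 2 G\right)}$)
$\left(x{\left(8,9 \right)} + 117\right) \left(-56\right) = \left(\frac{121 + 9 - 288}{4 \left(-3 + 8\right)} + 117\right) \left(-56\right) = \left(\frac{121 + 9 - 288}{4 \cdot 5} + 117\right) \left(-56\right) = \left(\frac{1}{4} \cdot \frac{1}{5} \left(-158\right) + 117\right) \left(-56\right) = \left(- \frac{79}{10} + 117\right) \left(-56\right) = \frac{1091}{10} \left(-56\right) = - \frac{30548}{5}$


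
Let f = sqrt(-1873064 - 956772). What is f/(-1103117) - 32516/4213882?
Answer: -16258/2106941 - 2*I*sqrt(707459)/1103117 ≈ -0.0077164 - 0.001525*I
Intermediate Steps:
f = 2*I*sqrt(707459) (f = sqrt(-2829836) = 2*I*sqrt(707459) ≈ 1682.2*I)
f/(-1103117) - 32516/4213882 = (2*I*sqrt(707459))/(-1103117) - 32516/4213882 = (2*I*sqrt(707459))*(-1/1103117) - 32516*1/4213882 = -2*I*sqrt(707459)/1103117 - 16258/2106941 = -16258/2106941 - 2*I*sqrt(707459)/1103117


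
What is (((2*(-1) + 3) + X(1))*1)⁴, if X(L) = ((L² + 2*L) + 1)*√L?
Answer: 625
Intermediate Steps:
X(L) = √L*(1 + L² + 2*L) (X(L) = (1 + L² + 2*L)*√L = √L*(1 + L² + 2*L))
(((2*(-1) + 3) + X(1))*1)⁴ = (((2*(-1) + 3) + √1*(1 + 1² + 2*1))*1)⁴ = (((-2 + 3) + 1*(1 + 1 + 2))*1)⁴ = ((1 + 1*4)*1)⁴ = ((1 + 4)*1)⁴ = (5*1)⁴ = 5⁴ = 625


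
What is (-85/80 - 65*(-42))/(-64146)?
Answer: -43663/1026336 ≈ -0.042543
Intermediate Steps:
(-85/80 - 65*(-42))/(-64146) = (-85*1/80 + 2730)*(-1/64146) = (-17/16 + 2730)*(-1/64146) = (43663/16)*(-1/64146) = -43663/1026336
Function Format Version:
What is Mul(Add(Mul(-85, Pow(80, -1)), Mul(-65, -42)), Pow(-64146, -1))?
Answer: Rational(-43663, 1026336) ≈ -0.042543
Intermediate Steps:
Mul(Add(Mul(-85, Pow(80, -1)), Mul(-65, -42)), Pow(-64146, -1)) = Mul(Add(Mul(-85, Rational(1, 80)), 2730), Rational(-1, 64146)) = Mul(Add(Rational(-17, 16), 2730), Rational(-1, 64146)) = Mul(Rational(43663, 16), Rational(-1, 64146)) = Rational(-43663, 1026336)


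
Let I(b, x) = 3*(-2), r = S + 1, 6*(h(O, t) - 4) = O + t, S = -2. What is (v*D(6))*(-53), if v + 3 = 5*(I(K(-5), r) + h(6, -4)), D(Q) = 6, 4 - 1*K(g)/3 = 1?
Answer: 3604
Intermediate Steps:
K(g) = 9 (K(g) = 12 - 3*1 = 12 - 3 = 9)
h(O, t) = 4 + O/6 + t/6 (h(O, t) = 4 + (O + t)/6 = 4 + (O/6 + t/6) = 4 + O/6 + t/6)
r = -1 (r = -2 + 1 = -1)
I(b, x) = -6
v = -34/3 (v = -3 + 5*(-6 + (4 + (⅙)*6 + (⅙)*(-4))) = -3 + 5*(-6 + (4 + 1 - ⅔)) = -3 + 5*(-6 + 13/3) = -3 + 5*(-5/3) = -3 - 25/3 = -34/3 ≈ -11.333)
(v*D(6))*(-53) = -34/3*6*(-53) = -68*(-53) = 3604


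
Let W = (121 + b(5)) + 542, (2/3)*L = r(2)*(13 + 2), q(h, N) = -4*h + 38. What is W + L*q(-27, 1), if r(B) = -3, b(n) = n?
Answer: -9187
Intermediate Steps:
q(h, N) = 38 - 4*h
L = -135/2 (L = 3*(-3*(13 + 2))/2 = 3*(-3*15)/2 = (3/2)*(-45) = -135/2 ≈ -67.500)
W = 668 (W = (121 + 5) + 542 = 126 + 542 = 668)
W + L*q(-27, 1) = 668 - 135*(38 - 4*(-27))/2 = 668 - 135*(38 + 108)/2 = 668 - 135/2*146 = 668 - 9855 = -9187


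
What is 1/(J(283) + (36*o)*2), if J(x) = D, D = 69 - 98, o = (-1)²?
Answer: 1/43 ≈ 0.023256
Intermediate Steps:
o = 1
D = -29
J(x) = -29
1/(J(283) + (36*o)*2) = 1/(-29 + (36*1)*2) = 1/(-29 + 36*2) = 1/(-29 + 72) = 1/43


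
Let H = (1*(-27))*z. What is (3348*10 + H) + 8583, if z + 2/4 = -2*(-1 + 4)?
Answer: 84477/2 ≈ 42239.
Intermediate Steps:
z = -13/2 (z = -½ - 2*(-1 + 4) = -½ - 2*3 = -½ - 6 = -13/2 ≈ -6.5000)
H = 351/2 (H = (1*(-27))*(-13/2) = -27*(-13/2) = 351/2 ≈ 175.50)
(3348*10 + H) + 8583 = (3348*10 + 351/2) + 8583 = (33480 + 351/2) + 8583 = 67311/2 + 8583 = 84477/2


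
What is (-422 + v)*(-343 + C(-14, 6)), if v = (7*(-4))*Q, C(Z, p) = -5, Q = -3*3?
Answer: 59160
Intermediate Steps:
Q = -9
v = 252 (v = (7*(-4))*(-9) = -28*(-9) = 252)
(-422 + v)*(-343 + C(-14, 6)) = (-422 + 252)*(-343 - 5) = -170*(-348) = 59160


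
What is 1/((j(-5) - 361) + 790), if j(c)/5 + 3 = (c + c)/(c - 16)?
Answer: 21/8744 ≈ 0.0024016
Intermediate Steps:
j(c) = -15 + 10*c/(-16 + c) (j(c) = -15 + 5*((c + c)/(c - 16)) = -15 + 5*((2*c)/(-16 + c)) = -15 + 5*(2*c/(-16 + c)) = -15 + 10*c/(-16 + c))
1/((j(-5) - 361) + 790) = 1/((5*(48 - 1*(-5))/(-16 - 5) - 361) + 790) = 1/((5*(48 + 5)/(-21) - 361) + 790) = 1/((5*(-1/21)*53 - 361) + 790) = 1/((-265/21 - 361) + 790) = 1/(-7846/21 + 790) = 1/(8744/21) = 21/8744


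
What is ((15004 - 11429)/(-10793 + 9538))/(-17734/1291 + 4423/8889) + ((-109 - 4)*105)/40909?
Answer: -116793917299230/1560015038505847 ≈ -0.074867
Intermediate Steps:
((15004 - 11429)/(-10793 + 9538))/(-17734/1291 + 4423/8889) + ((-109 - 4)*105)/40909 = (3575/(-1255))/(-17734*1/1291 + 4423*(1/8889)) - 113*105*(1/40909) = (3575*(-1/1255))/(-17734/1291 + 4423/8889) - 11865*1/40909 = -715/(251*(-151927433/11475699)) - 11865/40909 = -715/251*(-11475699/151927433) - 11865/40909 = 8205124785/38133785683 - 11865/40909 = -116793917299230/1560015038505847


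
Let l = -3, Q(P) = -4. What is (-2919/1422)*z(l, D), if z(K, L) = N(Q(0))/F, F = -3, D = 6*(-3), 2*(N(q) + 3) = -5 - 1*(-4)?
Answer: -6811/2844 ≈ -2.3949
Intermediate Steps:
N(q) = -7/2 (N(q) = -3 + (-5 - 1*(-4))/2 = -3 + (-5 + 4)/2 = -3 + (½)*(-1) = -3 - ½ = -7/2)
D = -18
z(K, L) = 7/6 (z(K, L) = -7/2/(-3) = -7/2*(-⅓) = 7/6)
(-2919/1422)*z(l, D) = -2919/1422*(7/6) = -2919*1/1422*(7/6) = -973/474*7/6 = -6811/2844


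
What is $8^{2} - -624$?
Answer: $688$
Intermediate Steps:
$8^{2} - -624 = 64 + 624 = 688$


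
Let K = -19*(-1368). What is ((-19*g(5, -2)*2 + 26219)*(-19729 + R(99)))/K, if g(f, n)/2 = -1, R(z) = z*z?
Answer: -10877365/1083 ≈ -10044.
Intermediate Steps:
R(z) = z²
g(f, n) = -2 (g(f, n) = 2*(-1) = -2)
K = 25992
((-19*g(5, -2)*2 + 26219)*(-19729 + R(99)))/K = ((-19*(-2)*2 + 26219)*(-19729 + 99²))/25992 = ((38*2 + 26219)*(-19729 + 9801))*(1/25992) = ((76 + 26219)*(-9928))*(1/25992) = (26295*(-9928))*(1/25992) = -261056760*1/25992 = -10877365/1083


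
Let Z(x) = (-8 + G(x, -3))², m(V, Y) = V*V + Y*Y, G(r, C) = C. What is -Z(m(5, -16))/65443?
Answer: -121/65443 ≈ -0.0018489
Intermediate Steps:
m(V, Y) = V² + Y²
Z(x) = 121 (Z(x) = (-8 - 3)² = (-11)² = 121)
-Z(m(5, -16))/65443 = -1*121/65443 = -121*1/65443 = -121/65443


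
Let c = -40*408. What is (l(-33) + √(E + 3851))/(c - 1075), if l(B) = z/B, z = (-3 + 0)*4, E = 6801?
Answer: -4/191345 - 2*√2663/17395 ≈ -0.0059541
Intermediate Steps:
z = -12 (z = -3*4 = -12)
l(B) = -12/B
c = -16320
(l(-33) + √(E + 3851))/(c - 1075) = (-12/(-33) + √(6801 + 3851))/(-16320 - 1075) = (-12*(-1/33) + √10652)/(-17395) = (4/11 + 2*√2663)*(-1/17395) = -4/191345 - 2*√2663/17395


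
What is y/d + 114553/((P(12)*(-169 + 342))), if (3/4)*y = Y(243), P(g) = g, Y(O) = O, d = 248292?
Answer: 263363575/4772724 ≈ 55.181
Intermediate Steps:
y = 324 (y = (4/3)*243 = 324)
y/d + 114553/((P(12)*(-169 + 342))) = 324/248292 + 114553/((12*(-169 + 342))) = 324*(1/248292) + 114553/((12*173)) = 3/2299 + 114553/2076 = 263363575/4772724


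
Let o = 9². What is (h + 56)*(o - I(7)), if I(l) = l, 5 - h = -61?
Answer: 9028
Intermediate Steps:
h = 66 (h = 5 - 1*(-61) = 5 + 61 = 66)
o = 81
(h + 56)*(o - I(7)) = (66 + 56)*(81 - 1*7) = 122*(81 - 7) = 122*74 = 9028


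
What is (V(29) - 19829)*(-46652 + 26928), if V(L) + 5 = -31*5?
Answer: 394263036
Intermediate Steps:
V(L) = -160 (V(L) = -5 - 31*5 = -5 - 155 = -160)
(V(29) - 19829)*(-46652 + 26928) = (-160 - 19829)*(-46652 + 26928) = -19989*(-19724) = 394263036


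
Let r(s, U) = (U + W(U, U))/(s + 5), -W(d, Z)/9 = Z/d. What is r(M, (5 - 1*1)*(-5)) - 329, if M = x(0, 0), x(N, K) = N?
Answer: -1674/5 ≈ -334.80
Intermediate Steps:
M = 0
W(d, Z) = -9*Z/d
r(s, U) = (-9 + U)/(5 + s) (r(s, U) = (U - 9*U/U)/(s + 5) = (U - 9)/(5 + s) = (-9 + U)/(5 + s))
r(M, (5 - 1*1)*(-5)) - 329 = (-9 + (5 - 1*1)*(-5))/(5 + 0) - 329 = (-9 + (5 - 1)*(-5))/5 - 329 = (-9 + 4*(-5))/5 - 329 = (-9 - 20)/5 - 329 = (⅕)*(-29) - 329 = -29/5 - 329 = -1674/5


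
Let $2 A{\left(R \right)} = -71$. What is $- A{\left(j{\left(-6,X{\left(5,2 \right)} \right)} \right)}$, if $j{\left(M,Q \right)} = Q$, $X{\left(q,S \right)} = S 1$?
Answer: $\frac{71}{2} \approx 35.5$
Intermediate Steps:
$X{\left(q,S \right)} = S$
$A{\left(R \right)} = - \frac{71}{2}$ ($A{\left(R \right)} = \frac{1}{2} \left(-71\right) = - \frac{71}{2}$)
$- A{\left(j{\left(-6,X{\left(5,2 \right)} \right)} \right)} = \left(-1\right) \left(- \frac{71}{2}\right) = \frac{71}{2}$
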